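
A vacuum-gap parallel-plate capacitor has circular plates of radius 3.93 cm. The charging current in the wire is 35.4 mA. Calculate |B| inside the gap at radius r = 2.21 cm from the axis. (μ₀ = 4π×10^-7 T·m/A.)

1.01×10^-7 T

Between the plates the displacement current equals the wire current: I_d = 35.4 mA = 0.0354 A.
∮B·dl = μ₀ I_d,enc with I_d,enc = I_d r²/R² = 0.01119 A; so B = μ₀ I_d,enc/(2πr) = 1.01×10^-7 T.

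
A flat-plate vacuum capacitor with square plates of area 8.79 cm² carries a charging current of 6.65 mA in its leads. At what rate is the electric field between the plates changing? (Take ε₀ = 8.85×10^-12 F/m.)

8.55×10^11 V/(m·s)

Charge continuity gives I_d = I = 6.65×10^-3 A between the plates.
Then dE/dt = I_d/(ε₀A) = 8.55×10^11 V/(m·s).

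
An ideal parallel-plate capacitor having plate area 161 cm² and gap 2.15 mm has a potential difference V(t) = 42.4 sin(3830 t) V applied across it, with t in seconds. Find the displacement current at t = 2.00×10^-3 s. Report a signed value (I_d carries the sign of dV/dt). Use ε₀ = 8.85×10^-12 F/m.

C = ε₀A/d = (8.85×10^-12)(0.0161)/(2.15×10^-3) = 6.627×10^-11 F. dV/dt = V₀ω·cos(ωt); at ωt = 7.66 rad this factor is 0.1928.
I_d = C dV/dt = (6.627×10^-11)(42.4)(3830)(0.1928) = 2.07×10^-6 A.

2.07×10^-6 A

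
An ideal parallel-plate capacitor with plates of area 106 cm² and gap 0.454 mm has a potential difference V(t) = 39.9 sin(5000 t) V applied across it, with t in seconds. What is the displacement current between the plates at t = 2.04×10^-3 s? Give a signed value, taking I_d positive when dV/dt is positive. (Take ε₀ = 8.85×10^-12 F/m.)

-2.94×10^-5 A

dV/dt = (39.9)(5000)·cos(10.2) = -1.425×10^5 V/s.
I_d = C dV/dt with C = ε₀A/d = (8.85×10^-12)(0.0106)/(4.54×10^-4) = 2.066×10^-10 F, so I_d = (2.066×10^-10)(-1.425×10^5) = -2.94×10^-5 A.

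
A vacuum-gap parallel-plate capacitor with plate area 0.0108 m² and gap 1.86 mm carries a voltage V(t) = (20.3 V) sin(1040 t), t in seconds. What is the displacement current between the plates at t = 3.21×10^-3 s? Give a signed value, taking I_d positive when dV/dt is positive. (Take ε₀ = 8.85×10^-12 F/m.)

-1.06×10^-6 A

dV/dt = (20.3)(1040)·cos(3.3384) = -2.070×10^4 V/s.
I_d = C dV/dt with C = ε₀A/d = (8.85×10^-12)(0.0108)/(1.86×10^-3) = 5.139×10^-11 F, so I_d = (5.139×10^-11)(-2.070×10^4) = -1.06×10^-6 A.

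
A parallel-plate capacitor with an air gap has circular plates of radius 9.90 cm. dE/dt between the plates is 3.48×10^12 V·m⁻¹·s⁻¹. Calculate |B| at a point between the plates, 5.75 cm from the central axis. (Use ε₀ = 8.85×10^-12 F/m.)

Total displacement current: I_d = ε₀(πR²)(dE/dt) = (8.85×10^-12)(0.03079)(3.48×10^12) = 0.9483 A.
An Ampèrian loop of radius r encloses a fraction (r/R)² of I_d. Then B·2πr = μ₀ I_d (r/R)², giving B = μ₀ I_d r/(2πR²) = 1.11×10^-6 T.

1.11×10^-6 T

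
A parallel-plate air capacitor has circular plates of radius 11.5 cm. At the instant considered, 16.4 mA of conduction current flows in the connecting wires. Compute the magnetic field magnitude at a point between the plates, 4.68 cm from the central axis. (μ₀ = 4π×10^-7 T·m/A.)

No conduction current crosses the gap, so I_d there equals the 0.0164 A in the leads.
For r < R the Ampère–Maxwell law gives B(2πr) = μ₀ I_d (r²/R²), so B = μ₀ I_d r/(2πR²) = (4π×10^-7)(0.0164)(0.0468)/(2π·0.115²) = 1.16×10^-8 T.

1.16×10^-8 T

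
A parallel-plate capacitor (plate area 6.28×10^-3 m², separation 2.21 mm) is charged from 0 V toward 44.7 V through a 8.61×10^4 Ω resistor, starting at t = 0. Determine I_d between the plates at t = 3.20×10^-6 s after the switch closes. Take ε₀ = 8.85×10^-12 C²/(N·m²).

1.18×10^-4 A

C = ε₀A/d = (8.85×10^-12)(6.28×10^-3)/(2.21×10^-3) = 2.515×10^-11 F and τ = RC = 2.165×10^-6 s. I_d in the gap equals the RC charging current.
I_d(t) = (V₀/R) e^(−t/τ) = 5.192×10^-4 · e^(−1.478) = 1.18×10^-4 A.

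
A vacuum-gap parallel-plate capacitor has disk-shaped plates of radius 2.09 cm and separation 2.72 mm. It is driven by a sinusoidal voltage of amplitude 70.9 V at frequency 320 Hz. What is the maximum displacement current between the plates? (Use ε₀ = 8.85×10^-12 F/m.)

(dE/dt)_max = V₀ω/d = 5.242×10^7 V/(m·s); ω = 2πf = 2011 rad/s.
I_d,max = ε₀ A (dE/dt)_max = (8.85×10^-12)(1.372×10^-3)(5.242×10^7) = 6.36×10^-7 A.

6.36×10^-7 A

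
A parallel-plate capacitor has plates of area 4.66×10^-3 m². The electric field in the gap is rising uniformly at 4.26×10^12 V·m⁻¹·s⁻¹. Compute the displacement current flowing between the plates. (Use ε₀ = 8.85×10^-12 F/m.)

The displacement current is ε₀ times dΦ_E/dt = ε₀ A dE/dt = (8.85×10^-12)(4.66×10^-3)(4.26×10^12) = 0.176 A.

0.176 A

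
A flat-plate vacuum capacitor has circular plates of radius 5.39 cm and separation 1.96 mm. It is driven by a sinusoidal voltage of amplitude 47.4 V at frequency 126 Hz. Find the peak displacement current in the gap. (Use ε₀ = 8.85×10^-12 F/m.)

The displacement current equals the conduction current C dV/dt, which peaks at C V₀ ω.
With C = ε₀A/d = (8.85×10^-12)(9.127×10^-3)/(1.96×10^-3) = 4.121×10^-11 F and ω = 2πf = 791.7 rad/s, I_d,max = (4.121×10^-11)(47.4)(791.7) = 1.55×10^-6 A.

1.55×10^-6 A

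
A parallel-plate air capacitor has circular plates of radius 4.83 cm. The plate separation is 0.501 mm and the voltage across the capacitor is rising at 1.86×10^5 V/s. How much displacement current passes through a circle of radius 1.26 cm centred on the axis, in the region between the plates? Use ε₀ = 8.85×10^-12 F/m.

I_d = C dV/dt with C = ε₀πR²/d = 1.295×10^-10 F, so I_d = (1.295×10^-10)(1.86×10^5) = 2.409×10^-5 A.
The field is uniform, so I_d,enc = I_d (r/R)² = (2.409×10^-5)(1.26/4.83)² = 1.64×10^-6 A.

1.64×10^-6 A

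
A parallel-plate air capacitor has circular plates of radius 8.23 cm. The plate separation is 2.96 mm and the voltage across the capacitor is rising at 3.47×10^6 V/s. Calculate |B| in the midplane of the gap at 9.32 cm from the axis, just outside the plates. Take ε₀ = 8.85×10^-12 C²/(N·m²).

With E = V/d, dE/dt = 1.172×10^9 V/(m·s) and πR² = 0.02128 m², giving I_d = ε₀ πR² dE/dt = 2.207×10^-4 A.
Outside the plates the loop encloses all of I_d, so B·2πr = μ₀ I_d and B = 4.74×10^-10 T.

4.74×10^-10 T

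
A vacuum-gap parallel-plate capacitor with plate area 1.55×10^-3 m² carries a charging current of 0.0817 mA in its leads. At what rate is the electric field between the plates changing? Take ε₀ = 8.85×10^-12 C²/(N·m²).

5.96×10^9 V/(m·s)

By continuity, I_d in the gap equals the 0.0817 mA flowing in the wire.
Since I_d = ε₀ A dE/dt, dE/dt = I_d/(ε₀A) = (8.17×10^-5)/((8.85×10^-12)(1.55×10^-3)) = 5.96×10^9 V/(m·s).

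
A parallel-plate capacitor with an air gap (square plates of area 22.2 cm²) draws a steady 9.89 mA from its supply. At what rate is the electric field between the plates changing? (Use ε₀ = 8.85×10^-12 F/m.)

Charge continuity gives I_d = I = 9.89×10^-3 A between the plates.
Inverting I_d = ε₀ A dE/dt gives dE/dt = 9.89×10^-3 / (8.85×10^-12 · 2.22×10^-3) = 5.03×10^11 V/(m·s).

5.03×10^11 V/(m·s)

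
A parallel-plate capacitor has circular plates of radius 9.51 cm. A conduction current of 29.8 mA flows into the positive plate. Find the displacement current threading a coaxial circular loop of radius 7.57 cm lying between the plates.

0.0189 A

By continuity the displacement current in the gap matches the conduction current: I_d = 0.0298 A.
The field is uniform, so I_d,enc = I_d (r/R)² = (0.0298)(7.57/9.51)² = 0.0189 A.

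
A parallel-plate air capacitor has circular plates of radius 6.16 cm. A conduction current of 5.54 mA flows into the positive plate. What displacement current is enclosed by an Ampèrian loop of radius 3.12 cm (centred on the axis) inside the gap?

1.42×10^-3 A

No conduction current crosses the gap, so I_d there equals the 5.54×10^-3 A in the leads.
Since J_d is uniform, the enclosed fraction is (r/R)² = 0.2565, giving I_d,enc = 1.42×10^-3 A.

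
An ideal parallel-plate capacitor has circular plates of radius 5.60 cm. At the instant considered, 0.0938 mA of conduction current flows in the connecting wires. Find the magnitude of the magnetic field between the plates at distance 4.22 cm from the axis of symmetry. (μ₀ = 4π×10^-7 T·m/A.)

Between the plates the displacement current equals the wire current: I_d = 0.0938 mA = 9.38×10^-5 A.
∮B·dl = μ₀ I_d,enc with I_d,enc = I_d r²/R² = 5.327×10^-5 A; so B = μ₀ I_d,enc/(2πr) = 2.52×10^-10 T.

2.52×10^-10 T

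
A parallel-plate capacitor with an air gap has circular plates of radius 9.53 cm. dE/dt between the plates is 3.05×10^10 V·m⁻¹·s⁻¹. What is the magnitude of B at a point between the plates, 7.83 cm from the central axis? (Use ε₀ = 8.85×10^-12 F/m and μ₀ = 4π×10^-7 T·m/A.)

Total displacement current: I_d = ε₀(πR²)(dE/dt) = (8.85×10^-12)(0.02853)(3.05×10^10) = 7.701×10^-3 A.
∮B·dl = μ₀ I_d,enc with I_d,enc = I_d r²/R² = 5.199×10^-3 A; so B = μ₀ I_d,enc/(2πr) = 1.33×10^-8 T.

1.33×10^-8 T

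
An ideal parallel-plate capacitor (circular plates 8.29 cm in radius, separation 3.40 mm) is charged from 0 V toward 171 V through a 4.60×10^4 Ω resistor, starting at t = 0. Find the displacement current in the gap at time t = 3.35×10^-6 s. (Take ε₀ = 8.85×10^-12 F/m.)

C = ε₀A/d = (8.85×10^-12)(0.02159)/(3.40×10^-3) = 5.620×10^-11 F, so τ = RC = 2.585×10^-6 s.
The conduction current is I(t) = (V₀/R) e^(−t/τ), and the displacement current between the plates equals it.
t/τ = 1.296; I_d = (171/4.60×10^4) · e^(−1.296) = (3.717×10^-3)(0.2736) = 1.02×10^-3 A.

1.02×10^-3 A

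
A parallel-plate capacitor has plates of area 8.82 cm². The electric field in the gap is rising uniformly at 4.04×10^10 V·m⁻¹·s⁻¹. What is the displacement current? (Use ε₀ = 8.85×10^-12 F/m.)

3.15×10^-4 A

The displacement current is ε₀ times dΦ_E/dt = ε₀ A dE/dt = (8.85×10^-12)(8.82×10^-4)(4.04×10^10) = 3.15×10^-4 A.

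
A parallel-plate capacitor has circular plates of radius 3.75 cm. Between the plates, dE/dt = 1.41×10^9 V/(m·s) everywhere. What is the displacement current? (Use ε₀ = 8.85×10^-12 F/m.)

5.51×10^-5 A

I_d = ε₀ A (dE/dt) = (8.85×10^-12)(4.418×10^-3 m²)(1.41×10^9) = 5.51×10^-5 A.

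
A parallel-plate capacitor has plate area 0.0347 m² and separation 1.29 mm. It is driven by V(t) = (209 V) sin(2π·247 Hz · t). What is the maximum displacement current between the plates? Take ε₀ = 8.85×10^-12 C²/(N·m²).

(dE/dt)_max = V₀ω/d = 2.514×10^8 V/(m·s); ω = 2πf = 1552 rad/s.
I_d,max = ε₀ A (dE/dt)_max = (8.85×10^-12)(0.0347)(2.514×10^8) = 7.72×10^-5 A.

7.72×10^-5 A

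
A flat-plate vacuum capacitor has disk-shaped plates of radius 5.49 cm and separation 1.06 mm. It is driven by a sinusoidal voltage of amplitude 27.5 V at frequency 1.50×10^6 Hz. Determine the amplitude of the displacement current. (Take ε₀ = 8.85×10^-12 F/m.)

0.0205 A

(dE/dt)_max = V₀ω/d = 2.445×10^11 V/(m·s); ω = 2πf = 9.425×10^6 rad/s.
I_d,max = ε₀ A (dE/dt)_max = (8.85×10^-12)(9.469×10^-3)(2.445×10^11) = 0.0205 A.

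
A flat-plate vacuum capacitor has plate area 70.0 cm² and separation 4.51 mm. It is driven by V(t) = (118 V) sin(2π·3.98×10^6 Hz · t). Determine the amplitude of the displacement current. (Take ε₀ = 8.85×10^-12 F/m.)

0.0405 A

(dE/dt)_max = V₀ω/d = 6.544×10^11 V/(m·s); ω = 2πf = 2.501×10^7 rad/s.
I_d,max = ε₀ A (dE/dt)_max = (8.85×10^-12)(7.00×10^-3)(6.544×10^11) = 0.0405 A.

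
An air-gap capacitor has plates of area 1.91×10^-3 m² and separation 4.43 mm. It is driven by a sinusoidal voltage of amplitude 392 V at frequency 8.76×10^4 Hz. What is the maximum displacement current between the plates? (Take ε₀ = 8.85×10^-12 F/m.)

8.23×10^-4 A

(dE/dt)_max = V₀ω/d = 4.870×10^10 V/(m·s); ω = 2πf = 5.504×10^5 rad/s.
I_d,max = ε₀ A (dE/dt)_max = (8.85×10^-12)(1.91×10^-3)(4.870×10^10) = 8.23×10^-4 A.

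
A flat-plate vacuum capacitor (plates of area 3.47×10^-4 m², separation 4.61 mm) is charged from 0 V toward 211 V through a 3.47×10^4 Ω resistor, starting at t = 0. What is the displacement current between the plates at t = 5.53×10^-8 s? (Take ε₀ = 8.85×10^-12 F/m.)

With C = ε₀A/d = (8.85×10^-12)(3.47×10^-4)/(4.61×10^-3) = 6.661×10^-13 F, the time constant is τ = RC = 2.311×10^-8 s, so t/τ = 2.393 and e^(−t/τ) = 0.09136.
I_d = I_cond = (V₀/R) e^(−t/τ) = (6.081×10^-3)(0.09136) = 5.56×10^-4 A.

5.56×10^-4 A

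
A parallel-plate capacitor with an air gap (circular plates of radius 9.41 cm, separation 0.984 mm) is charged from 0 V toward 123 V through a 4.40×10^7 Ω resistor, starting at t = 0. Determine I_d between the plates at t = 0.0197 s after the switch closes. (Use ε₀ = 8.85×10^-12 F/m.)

With C = ε₀A/d = (8.85×10^-12)(0.02782)/(9.84×10^-4) = 2.502×10^-10 F, the time constant is τ = RC = 0.01101 s, so t/τ = 1.789 and e^(−t/τ) = 0.1671.
I_d = I_cond = (V₀/R) e^(−t/τ) = (2.795×10^-6)(0.1671) = 4.67×10^-7 A.

4.67×10^-7 A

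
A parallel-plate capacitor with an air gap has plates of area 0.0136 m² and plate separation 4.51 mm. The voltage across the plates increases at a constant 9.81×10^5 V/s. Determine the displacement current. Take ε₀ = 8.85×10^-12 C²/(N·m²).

2.62×10^-5 A

E = V/d so dE/dt = (dV/dt)/d = 2.175×10^8 V/(m·s), and I_d = ε₀ A dE/dt = (8.85×10^-12)(0.0136)(2.175×10^8) = 2.62×10^-5 A.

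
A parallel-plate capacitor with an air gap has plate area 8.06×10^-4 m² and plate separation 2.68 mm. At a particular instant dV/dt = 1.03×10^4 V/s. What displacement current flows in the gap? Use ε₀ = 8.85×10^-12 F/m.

2.74×10^-8 A

C = ε₀A/d = (8.85×10^-12)(8.06×10^-4)/(2.68×10^-3) = 2.662×10^-12 F.
I_d = C dV/dt = (2.662×10^-12)(1.03×10^4) = 2.74×10^-8 A.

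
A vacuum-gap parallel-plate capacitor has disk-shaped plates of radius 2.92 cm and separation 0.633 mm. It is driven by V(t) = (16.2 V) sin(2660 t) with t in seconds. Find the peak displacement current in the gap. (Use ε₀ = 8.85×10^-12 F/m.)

(dE/dt)_max = V₀ω/d = 6.808×10^7 V/(m·s); ω = 2660 rad/s.
I_d,max = ε₀ A (dE/dt)_max = (8.85×10^-12)(2.679×10^-3)(6.808×10^7) = 1.61×10^-6 A.

1.61×10^-6 A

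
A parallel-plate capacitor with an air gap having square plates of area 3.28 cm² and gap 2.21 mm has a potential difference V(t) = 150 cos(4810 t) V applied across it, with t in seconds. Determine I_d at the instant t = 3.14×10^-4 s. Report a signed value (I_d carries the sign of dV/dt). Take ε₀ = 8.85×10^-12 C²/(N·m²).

-9.46×10^-7 A

dV/dt = (150)(4810)·−sin(1.51034) = -7.202×10^5 V/s.
I_d = C dV/dt with C = ε₀A/d = (8.85×10^-12)(3.28×10^-4)/(2.21×10^-3) = 1.313×10^-12 F, so I_d = (1.313×10^-12)(-7.202×10^5) = -9.46×10^-7 A.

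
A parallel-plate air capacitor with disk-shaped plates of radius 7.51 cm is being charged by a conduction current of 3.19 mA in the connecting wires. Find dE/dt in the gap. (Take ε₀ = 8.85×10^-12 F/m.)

The displacement current between the plates equals the conduction current, I_d = 3.19 mA.
Inverting I_d = ε₀ A dE/dt gives dE/dt = 3.19×10^-3 / (8.85×10^-12 · 0.01772) = 2.03×10^10 V/(m·s).

2.03×10^10 V/(m·s)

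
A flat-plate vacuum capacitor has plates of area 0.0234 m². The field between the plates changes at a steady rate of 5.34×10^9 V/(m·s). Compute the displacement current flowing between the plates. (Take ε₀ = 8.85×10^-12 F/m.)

1.11×10^-3 A

The displacement current is ε₀ times dΦ_E/dt = ε₀ A dE/dt = (8.85×10^-12)(0.0234)(5.34×10^9) = 1.11×10^-3 A.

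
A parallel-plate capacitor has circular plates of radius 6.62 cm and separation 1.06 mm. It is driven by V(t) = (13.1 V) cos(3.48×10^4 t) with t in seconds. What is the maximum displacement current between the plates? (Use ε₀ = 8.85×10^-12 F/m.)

5.24×10^-5 A

(dE/dt)_max = V₀ω/d = 4.301×10^8 V/(m·s); ω = 3.48×10^4 rad/s.
I_d,max = ε₀ A (dE/dt)_max = (8.85×10^-12)(0.01377)(4.301×10^8) = 5.24×10^-5 A.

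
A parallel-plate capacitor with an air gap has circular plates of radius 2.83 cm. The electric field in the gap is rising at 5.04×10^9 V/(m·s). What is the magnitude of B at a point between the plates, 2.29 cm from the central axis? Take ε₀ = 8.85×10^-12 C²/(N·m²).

6.42×10^-10 T

I_d = ε₀ dΦ_E/dt = ε₀ πR² (dE/dt) = (8.85×10^-12)(2.516×10^-3)(5.04×10^9) = 1.122×10^-4 A through the full plate area.
For r < R the Ampère–Maxwell law gives B(2πr) = μ₀ I_d (r²/R²), so B = μ₀ I_d r/(2πR²) = (4π×10^-7)(1.122×10^-4)(0.0229)/(2π·0.0283²) = 6.42×10^-10 T.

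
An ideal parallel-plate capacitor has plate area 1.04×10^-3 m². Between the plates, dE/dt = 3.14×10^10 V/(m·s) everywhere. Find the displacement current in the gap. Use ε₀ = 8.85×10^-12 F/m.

2.89×10^-4 A

With a uniform field, Φ_E = EA, so I_d = ε₀ A dE/dt = 2.89×10^-4 A.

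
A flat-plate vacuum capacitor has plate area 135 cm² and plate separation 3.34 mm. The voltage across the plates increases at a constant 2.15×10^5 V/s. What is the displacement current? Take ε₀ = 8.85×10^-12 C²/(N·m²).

7.69×10^-6 A

C = ε₀A/d = (8.85×10^-12)(0.0135)/(3.34×10^-3) = 3.577×10^-11 F.
I_d = C dV/dt = (3.577×10^-11)(2.15×10^5) = 7.69×10^-6 A.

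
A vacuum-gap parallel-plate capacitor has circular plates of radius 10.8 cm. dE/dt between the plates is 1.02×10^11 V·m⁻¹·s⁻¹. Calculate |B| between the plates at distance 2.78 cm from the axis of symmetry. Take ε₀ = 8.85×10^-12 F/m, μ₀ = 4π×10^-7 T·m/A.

Through the whole plate area (πR² = 0.03664 m²), I_d = ε₀ πR² dE/dt = 0.03307 A.
For r < R the Ampère–Maxwell law gives B(2πr) = μ₀ I_d (r²/R²), so B = μ₀ I_d r/(2πR²) = (4π×10^-7)(0.03307)(0.0278)/(2π·0.108²) = 1.58×10^-8 T.

1.58×10^-8 T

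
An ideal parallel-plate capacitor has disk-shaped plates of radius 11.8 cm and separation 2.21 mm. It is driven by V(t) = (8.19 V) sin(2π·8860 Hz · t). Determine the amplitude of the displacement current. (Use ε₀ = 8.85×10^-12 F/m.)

7.99×10^-5 A

C = ε₀A/d = (8.85×10^-12)(0.04374)/(2.21×10^-3) = 1.752×10^-10 F; ω = 2πf = 5.567×10^4 rad/s.
I_d = C dV/dt, so |I_d|_max = C V₀ ω = (1.752×10^-10)(8.19)(5.567×10^4) = 7.99×10^-5 A.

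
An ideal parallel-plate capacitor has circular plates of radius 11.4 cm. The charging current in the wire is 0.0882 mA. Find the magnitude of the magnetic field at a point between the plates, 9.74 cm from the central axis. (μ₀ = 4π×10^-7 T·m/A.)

No conduction current crosses the gap, so I_d there equals the 8.82×10^-5 A in the leads.
∮B·dl = μ₀ I_d,enc with I_d,enc = I_d r²/R² = 6.438×10^-5 A; so B = μ₀ I_d,enc/(2πr) = 1.32×10^-10 T.

1.32×10^-10 T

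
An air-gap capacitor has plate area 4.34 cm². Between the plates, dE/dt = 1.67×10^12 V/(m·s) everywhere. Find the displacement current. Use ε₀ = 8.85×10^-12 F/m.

6.41×10^-3 A

The displacement current is ε₀ times dΦ_E/dt = ε₀ A dE/dt = (8.85×10^-12)(4.34×10^-4)(1.67×10^12) = 6.41×10^-3 A.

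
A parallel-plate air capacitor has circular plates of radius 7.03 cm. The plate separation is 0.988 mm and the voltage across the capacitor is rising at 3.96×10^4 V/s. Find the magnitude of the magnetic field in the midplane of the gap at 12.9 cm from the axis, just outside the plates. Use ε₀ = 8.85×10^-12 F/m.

8.54×10^-12 T

With E = V/d, dE/dt = 4.008×10^7 V/(m·s) and πR² = 0.01553 m², giving I_d = ε₀ πR² dE/dt = 5.509×10^-6 A.
With r > R the enclosed displacement current is the full I_d; B = μ₀ I_d / (2πr) = 8.54×10^-12 T.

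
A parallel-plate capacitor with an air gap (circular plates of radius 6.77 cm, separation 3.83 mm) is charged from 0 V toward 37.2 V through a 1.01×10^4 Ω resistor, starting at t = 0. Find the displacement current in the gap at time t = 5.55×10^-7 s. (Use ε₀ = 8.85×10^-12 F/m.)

C = ε₀A/d = (8.85×10^-12)(0.01440)/(3.83×10^-3) = 3.327×10^-11 F, so τ = RC = 3.360×10^-7 s.
The conduction current is I(t) = (V₀/R) e^(−t/τ), and the displacement current between the plates equals it.
t/τ = 1.652; I_d = (37.2/1.01×10^4) · e^(−1.652) = (3.683×10^-3)(0.1917) = 7.06×10^-4 A.

7.06×10^-4 A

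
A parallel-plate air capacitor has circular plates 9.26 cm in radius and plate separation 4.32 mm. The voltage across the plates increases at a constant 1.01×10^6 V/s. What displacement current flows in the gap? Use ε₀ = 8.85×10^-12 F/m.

The displacement current equals the charging current C dV/dt. With C = ε₀A/d = (8.85×10^-12)(0.02694)/(4.32×10^-3) = 5.519×10^-11 F, I_d = (5.519×10^-11)(1.01×10^6) = 5.57×10^-5 A.

5.57×10^-5 A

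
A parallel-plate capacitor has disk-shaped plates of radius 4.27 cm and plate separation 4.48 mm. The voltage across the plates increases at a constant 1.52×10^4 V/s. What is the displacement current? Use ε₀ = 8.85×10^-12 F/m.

1.72×10^-7 A

C = ε₀A/d = (8.85×10^-12)(5.728×10^-3)/(4.48×10^-3) = 1.132×10^-11 F.
I_d = C dV/dt = (1.132×10^-11)(1.52×10^4) = 1.72×10^-7 A.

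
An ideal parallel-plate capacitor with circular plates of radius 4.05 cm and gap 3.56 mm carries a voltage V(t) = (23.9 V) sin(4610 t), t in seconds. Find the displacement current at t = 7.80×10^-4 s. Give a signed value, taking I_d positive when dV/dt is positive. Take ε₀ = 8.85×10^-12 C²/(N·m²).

-1.27×10^-6 A

C = ε₀A/d = (8.85×10^-12)(5.153×10^-3)/(3.56×10^-3) = 1.281×10^-11 F. dV/dt = V₀ω·cos(ωt); at ωt = 3.5958 rad this factor is -0.8986.
I_d = C dV/dt = (1.281×10^-11)(23.9)(4610)(-0.8986) = -1.27×10^-6 A.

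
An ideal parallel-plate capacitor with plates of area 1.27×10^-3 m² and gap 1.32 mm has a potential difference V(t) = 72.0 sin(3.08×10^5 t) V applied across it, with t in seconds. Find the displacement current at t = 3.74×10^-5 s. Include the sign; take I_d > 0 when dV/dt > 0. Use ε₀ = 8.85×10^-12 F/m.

dE/dt = (V₀ω/d)·cos(ωt) with ωt = 11.5192 rad: (72.0)(3.08×10^5)(0.5000)/(1.32×10^-3) = 8.400×10^9 V/(m·s).
I_d = ε₀ A dE/dt = (8.85×10^-12)(1.27×10^-3)(8.400×10^9) = 9.44×10^-5 A.

9.44×10^-5 A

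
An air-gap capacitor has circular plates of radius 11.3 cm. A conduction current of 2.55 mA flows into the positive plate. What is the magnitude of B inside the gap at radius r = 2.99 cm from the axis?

1.19×10^-9 T

No conduction current crosses the gap, so I_d there equals the 2.55×10^-3 A in the leads.
For r < R the Ampère–Maxwell law gives B(2πr) = μ₀ I_d (r²/R²), so B = μ₀ I_d r/(2πR²) = (4π×10^-7)(2.55×10^-3)(0.0299)/(2π·0.113²) = 1.19×10^-9 T.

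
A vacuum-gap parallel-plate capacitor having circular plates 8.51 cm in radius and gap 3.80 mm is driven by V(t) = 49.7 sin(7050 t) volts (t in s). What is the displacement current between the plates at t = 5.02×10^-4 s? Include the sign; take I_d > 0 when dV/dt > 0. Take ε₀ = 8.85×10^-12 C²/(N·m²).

-1.71×10^-5 A

C = ε₀A/d = (8.85×10^-12)(0.02275)/(3.80×10^-3) = 5.298×10^-11 F. dV/dt = V₀ω·cos(ωt); at ωt = 3.5391 rad this factor is -0.9220.
I_d = C dV/dt = (5.298×10^-11)(49.7)(7050)(-0.9220) = -1.71×10^-5 A.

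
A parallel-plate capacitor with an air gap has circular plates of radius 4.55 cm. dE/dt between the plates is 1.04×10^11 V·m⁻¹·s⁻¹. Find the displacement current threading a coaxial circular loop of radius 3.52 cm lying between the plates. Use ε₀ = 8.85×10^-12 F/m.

Total displacement current: I_d = ε₀(πR²)(dE/dt) = (8.85×10^-12)(6.504×10^-3)(1.04×10^11) = 5.986×10^-3 A.
Through an area πr² the displacement current is I_d·(πr²/πR²) = I_d (r/R)² = 3.58×10^-3 A.

3.58×10^-3 A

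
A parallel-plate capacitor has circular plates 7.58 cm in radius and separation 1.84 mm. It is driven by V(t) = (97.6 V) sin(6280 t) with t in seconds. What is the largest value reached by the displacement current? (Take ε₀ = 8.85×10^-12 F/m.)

The displacement current equals the conduction current C dV/dt, which peaks at C V₀ ω.
With C = ε₀A/d = (8.85×10^-12)(0.01805)/(1.84×10^-3) = 8.682×10^-11 F and ω = 6280 rad/s, I_d,max = (8.682×10^-11)(97.6)(6280) = 5.32×10^-5 A.

5.32×10^-5 A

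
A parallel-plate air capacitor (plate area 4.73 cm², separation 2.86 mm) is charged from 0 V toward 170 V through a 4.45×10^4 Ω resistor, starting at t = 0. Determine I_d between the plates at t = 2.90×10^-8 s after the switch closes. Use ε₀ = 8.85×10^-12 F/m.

2.45×10^-3 A

With C = ε₀A/d = (8.85×10^-12)(4.73×10^-4)/(2.86×10^-3) = 1.464×10^-12 F, the time constant is τ = RC = 6.515×10^-8 s, so t/τ = 0.4451 and e^(−t/τ) = 0.6408.
I_d = I_cond = (V₀/R) e^(−t/τ) = (3.820×10^-3)(0.6408) = 2.45×10^-3 A.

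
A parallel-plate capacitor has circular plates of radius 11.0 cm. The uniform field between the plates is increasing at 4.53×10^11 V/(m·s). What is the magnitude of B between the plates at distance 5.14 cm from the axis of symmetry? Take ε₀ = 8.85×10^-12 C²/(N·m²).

Total displacement current: I_d = ε₀(πR²)(dE/dt) = (8.85×10^-12)(0.03801)(4.53×10^11) = 0.1524 A.
An Ampèrian loop of radius r encloses a fraction (r/R)² of I_d. Then B·2πr = μ₀ I_d (r/R)², giving B = μ₀ I_d r/(2πR²) = 1.29×10^-7 T.

1.29×10^-7 T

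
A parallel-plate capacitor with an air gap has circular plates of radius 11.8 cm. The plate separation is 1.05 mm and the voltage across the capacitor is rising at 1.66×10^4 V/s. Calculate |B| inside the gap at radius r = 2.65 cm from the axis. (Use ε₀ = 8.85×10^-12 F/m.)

2.33×10^-12 T

With E = V/d, dE/dt = 1.581×10^7 V/(m·s) and πR² = 0.04374 m², giving I_d = ε₀ πR² dE/dt = 6.120×10^-6 A.
∮B·dl = μ₀ I_d,enc with I_d,enc = I_d r²/R² = 3.087×10^-7 A; so B = μ₀ I_d,enc/(2πr) = 2.33×10^-12 T.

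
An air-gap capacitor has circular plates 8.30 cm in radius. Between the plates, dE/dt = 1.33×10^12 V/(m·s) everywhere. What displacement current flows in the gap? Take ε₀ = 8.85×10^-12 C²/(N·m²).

0.255 A

The displacement current is ε₀ times dΦ_E/dt = ε₀ A dE/dt = (8.85×10^-12)(0.02164)(1.33×10^12) = 0.255 A.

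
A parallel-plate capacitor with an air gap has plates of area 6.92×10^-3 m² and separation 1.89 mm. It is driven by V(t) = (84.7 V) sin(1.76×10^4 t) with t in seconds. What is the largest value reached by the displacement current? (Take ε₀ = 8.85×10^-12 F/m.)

4.83×10^-5 A

(dE/dt)_max = V₀ω/d = 7.887×10^8 V/(m·s); ω = 1.76×10^4 rad/s.
I_d,max = ε₀ A (dE/dt)_max = (8.85×10^-12)(6.92×10^-3)(7.887×10^8) = 4.83×10^-5 A.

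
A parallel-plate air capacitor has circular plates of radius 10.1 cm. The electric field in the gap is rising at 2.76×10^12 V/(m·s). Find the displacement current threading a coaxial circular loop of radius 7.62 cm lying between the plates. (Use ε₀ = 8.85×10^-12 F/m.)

0.446 A

I_d = ε₀ dΦ_E/dt = ε₀ πR² (dE/dt) = (8.85×10^-12)(0.03205)(2.76×10^12) = 0.7829 A through the full plate area.
Since J_d is uniform, the enclosed fraction is (r/R)² = 0.5692, giving I_d,enc = 0.446 A.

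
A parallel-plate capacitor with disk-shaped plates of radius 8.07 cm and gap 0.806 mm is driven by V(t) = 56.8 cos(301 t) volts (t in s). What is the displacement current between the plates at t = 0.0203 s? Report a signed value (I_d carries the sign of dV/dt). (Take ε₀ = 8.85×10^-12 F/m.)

6.61×10^-7 A

dV/dt = (56.8)(301)·−sin(6.1103) = 2941 V/s.
I_d = C dV/dt with C = ε₀A/d = (8.85×10^-12)(0.02046)/(8.06×10^-4) = 2.247×10^-10 F, so I_d = (2.247×10^-10)(2941) = 6.61×10^-7 A.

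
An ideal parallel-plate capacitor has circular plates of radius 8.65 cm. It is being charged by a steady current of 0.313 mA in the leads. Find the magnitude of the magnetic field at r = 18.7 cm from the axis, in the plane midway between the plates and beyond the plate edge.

3.35×10^-10 T

Between the plates the displacement current equals the wire current: I_d = 0.313 mA = 3.13×10^-4 A.
With r > R the enclosed displacement current is the full I_d; B = μ₀ I_d / (2πr) = 3.35×10^-10 T.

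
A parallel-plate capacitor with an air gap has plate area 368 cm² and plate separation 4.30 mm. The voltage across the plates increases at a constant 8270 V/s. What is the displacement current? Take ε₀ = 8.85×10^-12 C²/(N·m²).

6.26×10^-7 A

The displacement current equals the charging current C dV/dt. With C = ε₀A/d = (8.85×10^-12)(0.0368)/(4.30×10^-3) = 7.574×10^-11 F, I_d = (7.574×10^-11)(8270) = 6.26×10^-7 A.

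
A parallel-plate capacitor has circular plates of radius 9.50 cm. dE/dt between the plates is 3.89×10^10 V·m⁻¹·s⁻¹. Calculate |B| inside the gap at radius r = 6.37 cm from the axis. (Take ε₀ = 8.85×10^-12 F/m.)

I_d = ε₀ dΦ_E/dt = ε₀ πR² (dE/dt) = (8.85×10^-12)(0.02835)(3.89×10^10) = 9.760×10^-3 A through the full plate area.
An Ampèrian loop of radius r encloses a fraction (r/R)² of I_d. Then B·2πr = μ₀ I_d (r/R)², giving B = μ₀ I_d r/(2πR²) = 1.38×10^-8 T.

1.38×10^-8 T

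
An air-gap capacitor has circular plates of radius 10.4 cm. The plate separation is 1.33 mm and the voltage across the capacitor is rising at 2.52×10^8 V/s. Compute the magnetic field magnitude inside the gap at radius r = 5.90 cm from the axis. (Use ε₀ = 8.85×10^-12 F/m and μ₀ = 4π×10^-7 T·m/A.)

6.22×10^-8 T

With E = V/d, dE/dt = 1.895×10^11 V/(m·s) and πR² = 0.03398 m², giving I_d = ε₀ πR² dE/dt = 0.05699 A.
∮B·dl = μ₀ I_d,enc with I_d,enc = I_d r²/R² = 0.01834 A; so B = μ₀ I_d,enc/(2πr) = 6.22×10^-8 T.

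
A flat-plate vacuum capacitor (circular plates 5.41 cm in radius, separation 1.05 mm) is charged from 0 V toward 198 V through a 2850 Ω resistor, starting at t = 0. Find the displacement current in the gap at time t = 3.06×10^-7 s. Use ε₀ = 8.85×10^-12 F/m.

0.0174 A

With C = ε₀A/d = (8.85×10^-12)(9.195×10^-3)/(1.05×10^-3) = 7.750×10^-11 F, the time constant is τ = RC = 2.209×10^-7 s, so t/τ = 1.385 and e^(−t/τ) = 0.2503.
I_d = I_cond = (V₀/R) e^(−t/τ) = (0.06947)(0.2503) = 0.0174 A.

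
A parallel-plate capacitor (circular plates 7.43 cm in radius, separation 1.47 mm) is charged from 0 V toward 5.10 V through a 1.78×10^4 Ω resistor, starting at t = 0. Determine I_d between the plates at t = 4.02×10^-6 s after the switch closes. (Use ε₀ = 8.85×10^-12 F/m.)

3.29×10^-5 A

With C = ε₀A/d = (8.85×10^-12)(0.01734)/(1.47×10^-3) = 1.044×10^-10 F, the time constant is τ = RC = 1.858×10^-6 s, so t/τ = 2.164 and e^(−t/τ) = 0.1149.
I_d = I_cond = (V₀/R) e^(−t/τ) = (2.865×10^-4)(0.1149) = 3.29×10^-5 A.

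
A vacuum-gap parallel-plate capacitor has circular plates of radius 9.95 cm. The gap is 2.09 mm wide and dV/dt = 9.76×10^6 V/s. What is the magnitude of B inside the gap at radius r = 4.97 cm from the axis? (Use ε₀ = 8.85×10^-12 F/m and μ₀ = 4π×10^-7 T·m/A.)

1.29×10^-9 T

With E = V/d, dE/dt = 4.670×10^9 V/(m·s) and πR² = 0.03110 m², giving I_d = ε₀ πR² dE/dt = 1.285×10^-3 A.
∮B·dl = μ₀ I_d,enc with I_d,enc = I_d r²/R² = 3.206×10^-4 A; so B = μ₀ I_d,enc/(2πr) = 1.29×10^-9 T.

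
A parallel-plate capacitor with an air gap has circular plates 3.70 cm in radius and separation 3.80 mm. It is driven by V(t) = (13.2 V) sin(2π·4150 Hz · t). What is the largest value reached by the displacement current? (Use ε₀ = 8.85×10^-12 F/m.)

(dE/dt)_max = V₀ω/d = 9.059×10^7 V/(m·s); ω = 2πf = 2.608×10^4 rad/s.
I_d,max = ε₀ A (dE/dt)_max = (8.85×10^-12)(4.301×10^-3)(9.059×10^7) = 3.45×10^-6 A.

3.45×10^-6 A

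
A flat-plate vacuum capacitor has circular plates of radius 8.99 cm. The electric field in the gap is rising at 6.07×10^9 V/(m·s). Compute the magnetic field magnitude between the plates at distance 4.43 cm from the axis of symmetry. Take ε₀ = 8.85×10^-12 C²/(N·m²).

Through the whole plate area (πR² = 0.02539 m²), I_d = ε₀ πR² dE/dt = 1.364×10^-3 A.
∮B·dl = μ₀ I_d,enc with I_d,enc = I_d r²/R² = 3.312×10^-4 A; so B = μ₀ I_d,enc/(2πr) = 1.50×10^-9 T.

1.50×10^-9 T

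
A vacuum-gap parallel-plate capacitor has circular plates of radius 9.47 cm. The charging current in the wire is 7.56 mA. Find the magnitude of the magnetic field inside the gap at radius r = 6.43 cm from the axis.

By continuity the displacement current in the gap matches the conduction current: I_d = 7.56×10^-3 A.
For r < R the Ampère–Maxwell law gives B(2πr) = μ₀ I_d (r²/R²), so B = μ₀ I_d r/(2πR²) = (4π×10^-7)(7.56×10^-3)(0.0643)/(2π·0.0947²) = 1.08×10^-8 T.

1.08×10^-8 T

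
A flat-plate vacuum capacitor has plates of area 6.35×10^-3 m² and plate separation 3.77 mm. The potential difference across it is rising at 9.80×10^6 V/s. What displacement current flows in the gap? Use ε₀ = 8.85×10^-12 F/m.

The displacement current equals the charging current C dV/dt. With C = ε₀A/d = (8.85×10^-12)(6.35×10^-3)/(3.77×10^-3) = 1.491×10^-11 F, I_d = (1.491×10^-11)(9.80×10^6) = 1.46×10^-4 A.

1.46×10^-4 A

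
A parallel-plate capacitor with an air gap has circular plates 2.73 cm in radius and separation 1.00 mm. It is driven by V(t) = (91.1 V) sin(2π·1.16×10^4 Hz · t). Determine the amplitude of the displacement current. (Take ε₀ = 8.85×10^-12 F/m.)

1.38×10^-4 A

The displacement current equals the conduction current C dV/dt, which peaks at C V₀ ω.
With C = ε₀A/d = (8.85×10^-12)(2.341×10^-3)/(1.00×10^-3) = 2.072×10^-11 F and ω = 2πf = 7.288×10^4 rad/s, I_d,max = (2.072×10^-11)(91.1)(7.288×10^4) = 1.38×10^-4 A.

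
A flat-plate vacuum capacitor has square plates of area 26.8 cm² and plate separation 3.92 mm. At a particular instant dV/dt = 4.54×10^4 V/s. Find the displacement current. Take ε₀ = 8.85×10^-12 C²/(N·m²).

E = V/d so dE/dt = (dV/dt)/d = 1.158×10^7 V/(m·s), and I_d = ε₀ A dE/dt = (8.85×10^-12)(2.68×10^-3)(1.158×10^7) = 2.75×10^-7 A.

2.75×10^-7 A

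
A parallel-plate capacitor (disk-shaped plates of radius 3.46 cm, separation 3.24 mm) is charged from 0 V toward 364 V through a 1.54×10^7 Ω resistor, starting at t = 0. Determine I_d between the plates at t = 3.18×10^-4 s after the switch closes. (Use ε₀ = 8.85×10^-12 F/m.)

3.17×10^-6 A

C = ε₀A/d = (8.85×10^-12)(3.761×10^-3)/(3.24×10^-3) = 1.027×10^-11 F and τ = RC = 1.582×10^-4 s. I_d in the gap equals the RC charging current.
I_d(t) = (V₀/R) e^(−t/τ) = 2.364×10^-5 · e^(−2.010) = 3.17×10^-6 A.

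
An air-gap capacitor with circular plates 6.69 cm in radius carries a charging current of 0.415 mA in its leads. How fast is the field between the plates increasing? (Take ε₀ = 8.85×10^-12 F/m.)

The displacement current between the plates equals the conduction current, I_d = 0.415 mA.
Since I_d = ε₀ A dE/dt, dE/dt = I_d/(ε₀A) = (4.15×10^-4)/((8.85×10^-12)(0.01406)) = 3.34×10^9 V/(m·s).

3.34×10^9 V/(m·s)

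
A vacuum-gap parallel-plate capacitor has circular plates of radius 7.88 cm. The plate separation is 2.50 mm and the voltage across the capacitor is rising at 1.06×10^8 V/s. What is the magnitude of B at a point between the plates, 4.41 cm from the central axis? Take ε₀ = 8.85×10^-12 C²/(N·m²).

1.04×10^-8 T

dE/dt = (dV/dt)/d = 4.240×10^10 V/(m·s); I_d = ε₀(πR²)(dE/dt) = (8.85×10^-12)(0.01951)(4.240×10^10) = 7.321×10^-3 A.
∮B·dl = μ₀ I_d,enc with I_d,enc = I_d r²/R² = 2.293×10^-3 A; so B = μ₀ I_d,enc/(2πr) = 1.04×10^-8 T.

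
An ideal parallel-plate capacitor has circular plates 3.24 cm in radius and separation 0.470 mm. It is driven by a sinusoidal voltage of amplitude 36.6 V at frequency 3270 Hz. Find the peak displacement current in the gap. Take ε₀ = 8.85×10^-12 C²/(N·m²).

4.67×10^-5 A

(dE/dt)_max = V₀ω/d = 1.600×10^9 V/(m·s); ω = 2πf = 2.055×10^4 rad/s.
I_d,max = ε₀ A (dE/dt)_max = (8.85×10^-12)(3.298×10^-3)(1.600×10^9) = 4.67×10^-5 A.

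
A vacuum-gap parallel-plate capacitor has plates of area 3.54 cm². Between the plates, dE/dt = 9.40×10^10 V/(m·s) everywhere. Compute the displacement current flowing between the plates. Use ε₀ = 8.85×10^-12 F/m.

The displacement current is ε₀ times dΦ_E/dt = ε₀ A dE/dt = (8.85×10^-12)(3.54×10^-4)(9.40×10^10) = 2.94×10^-4 A.

2.94×10^-4 A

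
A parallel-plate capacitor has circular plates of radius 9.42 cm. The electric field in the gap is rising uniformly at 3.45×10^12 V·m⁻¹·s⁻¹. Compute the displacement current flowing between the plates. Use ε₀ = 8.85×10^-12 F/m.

With a uniform field, Φ_E = EA, so I_d = ε₀ A dE/dt = 0.851 A.

0.851 A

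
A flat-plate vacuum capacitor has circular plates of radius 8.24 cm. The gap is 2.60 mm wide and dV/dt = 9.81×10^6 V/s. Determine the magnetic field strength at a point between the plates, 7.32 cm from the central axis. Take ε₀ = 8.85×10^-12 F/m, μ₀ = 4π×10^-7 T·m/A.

With E = V/d, dE/dt = 3.773×10^9 V/(m·s) and πR² = 0.02133 m², giving I_d = ε₀ πR² dE/dt = 7.122×10^-4 A.
∮B·dl = μ₀ I_d,enc with I_d,enc = I_d r²/R² = 5.620×10^-4 A; so B = μ₀ I_d,enc/(2πr) = 1.54×10^-9 T.

1.54×10^-9 T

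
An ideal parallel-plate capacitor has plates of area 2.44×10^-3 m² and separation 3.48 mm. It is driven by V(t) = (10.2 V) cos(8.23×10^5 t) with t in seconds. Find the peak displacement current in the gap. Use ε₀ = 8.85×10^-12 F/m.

(dE/dt)_max = V₀ω/d = 2.412×10^9 V/(m·s); ω = 8.23×10^5 rad/s.
I_d,max = ε₀ A (dE/dt)_max = (8.85×10^-12)(2.44×10^-3)(2.412×10^9) = 5.21×10^-5 A.

5.21×10^-5 A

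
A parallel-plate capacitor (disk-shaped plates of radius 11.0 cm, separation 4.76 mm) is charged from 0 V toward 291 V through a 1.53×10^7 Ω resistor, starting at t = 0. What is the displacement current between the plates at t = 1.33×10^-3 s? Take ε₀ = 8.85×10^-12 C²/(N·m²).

5.56×10^-6 A

C = ε₀A/d = (8.85×10^-12)(0.03801)/(4.76×10^-3) = 7.067×10^-11 F and τ = RC = 1.081×10^-3 s. I_d in the gap equals the RC charging current.
I_d(t) = (V₀/R) e^(−t/τ) = 1.902×10^-5 · e^(−1.230) = 5.56×10^-6 A.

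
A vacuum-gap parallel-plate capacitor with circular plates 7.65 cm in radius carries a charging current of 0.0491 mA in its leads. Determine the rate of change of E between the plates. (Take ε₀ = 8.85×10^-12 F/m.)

Charge continuity gives I_d = I = 4.91×10^-5 A between the plates.
Since I_d = ε₀ A dE/dt, dE/dt = I_d/(ε₀A) = (4.91×10^-5)/((8.85×10^-12)(0.01839)) = 3.02×10^8 V/(m·s).

3.02×10^8 V/(m·s)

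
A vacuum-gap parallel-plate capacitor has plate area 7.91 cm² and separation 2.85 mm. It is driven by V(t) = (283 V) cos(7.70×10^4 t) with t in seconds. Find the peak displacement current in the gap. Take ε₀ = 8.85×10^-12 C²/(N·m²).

5.35×10^-5 A

(dE/dt)_max = V₀ω/d = 7.646×10^9 V/(m·s); ω = 7.70×10^4 rad/s.
I_d,max = ε₀ A (dE/dt)_max = (8.85×10^-12)(7.91×10^-4)(7.646×10^9) = 5.35×10^-5 A.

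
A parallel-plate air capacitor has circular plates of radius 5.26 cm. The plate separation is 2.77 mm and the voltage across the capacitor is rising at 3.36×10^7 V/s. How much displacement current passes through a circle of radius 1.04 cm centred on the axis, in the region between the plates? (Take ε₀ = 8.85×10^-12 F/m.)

3.65×10^-5 A

I_d = C dV/dt with C = ε₀πR²/d = 2.777×10^-11 F, so I_d = (2.777×10^-11)(3.36×10^7) = 9.331×10^-4 A.
Through an area πr² the displacement current is I_d·(πr²/πR²) = I_d (r/R)² = 3.65×10^-5 A.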